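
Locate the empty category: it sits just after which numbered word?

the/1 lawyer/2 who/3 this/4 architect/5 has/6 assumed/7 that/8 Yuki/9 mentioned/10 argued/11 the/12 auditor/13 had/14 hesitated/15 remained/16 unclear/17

The displaced element is "the lawyer" (word 2).
It is linked across 2 clause boundaries (that → Ø).
It functions as the subject of "argued", so the gap sits immediately after word 10 ("mentioned").
Base order: This architect has assumed that Yuki mentioned the lawyer argued the auditor had hesitated.

10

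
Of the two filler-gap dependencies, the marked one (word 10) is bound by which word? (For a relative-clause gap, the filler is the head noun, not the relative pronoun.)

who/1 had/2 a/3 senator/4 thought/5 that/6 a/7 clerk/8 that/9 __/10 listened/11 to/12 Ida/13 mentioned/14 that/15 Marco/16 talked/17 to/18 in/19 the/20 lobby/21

8

The marked gap is inside the relative clause, the subject of "listened".
Its filler is the head noun "clerk" (via "that"), at word 8.
(The other dependency links word 1 to a gap after word 18.)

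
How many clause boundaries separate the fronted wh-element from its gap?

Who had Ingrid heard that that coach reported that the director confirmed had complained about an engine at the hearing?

3

"who" is extracted from the subject of "complained".
Boundaries crossed, outermost first: [that], [that], [Ø] — 3 in total.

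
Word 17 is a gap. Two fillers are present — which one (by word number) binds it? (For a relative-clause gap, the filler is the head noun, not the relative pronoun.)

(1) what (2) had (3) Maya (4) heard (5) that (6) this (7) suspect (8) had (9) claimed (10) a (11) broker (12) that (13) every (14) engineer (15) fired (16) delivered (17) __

1

The marked gap is the direct object of "delivered".
Its filler is the fronted wh-phrase "what", at word 1.
(The other dependency links word 11 to a gap after word 15.)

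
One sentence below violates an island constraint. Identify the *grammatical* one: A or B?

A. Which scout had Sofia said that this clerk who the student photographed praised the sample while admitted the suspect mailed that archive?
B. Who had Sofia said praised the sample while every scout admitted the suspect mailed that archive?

In A, the wh-phrase is extracted from inside an adjunct island (introduced by "while"), which blocks movement.
In B, the extraction path crosses only that-complement boundaries, which are transparent.
So B is grammatical.

B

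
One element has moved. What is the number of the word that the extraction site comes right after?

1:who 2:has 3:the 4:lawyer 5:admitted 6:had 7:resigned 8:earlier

5

The displaced element is "who" (word 1).
It is linked across 1 clause boundary (Ø).
It functions as the subject of "resigned", so the gap sits immediately after word 5 ("admitted").
Base order: The lawyer has admitted that who had resigned earlier.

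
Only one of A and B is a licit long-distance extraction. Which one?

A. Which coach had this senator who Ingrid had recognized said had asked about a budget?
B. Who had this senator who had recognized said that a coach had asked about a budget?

In B, the wh-phrase is extracted from inside a complex-NP island (relative clause) (introduced by "who"), which blocks movement.
In A, the extraction path crosses only that-complement boundaries, which are transparent.
So A is grammatical.

A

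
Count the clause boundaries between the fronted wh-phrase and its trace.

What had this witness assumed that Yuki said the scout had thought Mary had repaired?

3

"what" is extracted from the object of "repaired".
Boundaries crossed, outermost first: [that], [Ø], [Ø] — 3 in total.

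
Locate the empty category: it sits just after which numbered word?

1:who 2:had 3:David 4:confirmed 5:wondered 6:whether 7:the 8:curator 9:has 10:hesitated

The displaced element is "who" (word 1).
It is linked across 1 clause boundary (Ø).
It functions as the subject of "wondered", so the gap sits immediately after word 4 ("confirmed").
Base order: David had confirmed that who wondered whether the curator has hesitated.

4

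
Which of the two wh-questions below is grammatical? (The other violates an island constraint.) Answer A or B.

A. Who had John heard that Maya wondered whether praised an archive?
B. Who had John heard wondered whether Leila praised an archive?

B

In A, the wh-phrase is extracted from inside a wh-island (introduced by "whether"), which blocks movement.
In B, the extraction path crosses only that-complement boundaries, which are transparent.
So B is grammatical.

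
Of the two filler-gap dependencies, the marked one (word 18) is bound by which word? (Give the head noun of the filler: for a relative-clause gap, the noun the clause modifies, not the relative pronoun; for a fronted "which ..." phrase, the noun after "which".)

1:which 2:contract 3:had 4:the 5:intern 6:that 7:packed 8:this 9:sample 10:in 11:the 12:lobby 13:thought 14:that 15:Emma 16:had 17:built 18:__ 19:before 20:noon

2

The marked gap is the direct object of "built".
Its filler is the fronted wh-phrase "which contract", at word 2.
(The other dependency links word 5 to a gap after word 6.)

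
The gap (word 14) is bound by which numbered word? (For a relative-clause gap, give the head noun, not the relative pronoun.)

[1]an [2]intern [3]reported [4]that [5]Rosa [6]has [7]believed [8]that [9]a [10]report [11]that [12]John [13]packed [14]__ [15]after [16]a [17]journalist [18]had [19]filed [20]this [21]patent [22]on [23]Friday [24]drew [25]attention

10

The gap at 14 is the object of "packed", inside a relative clause.
The relative pronoun is "that" (word 11); it is bound by the head noun immediately before it.
Its filler is the head noun "report", at word 10.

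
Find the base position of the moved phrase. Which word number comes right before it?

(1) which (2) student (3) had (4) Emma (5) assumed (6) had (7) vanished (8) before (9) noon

5

The displaced element is "which student" (word 2).
It is linked across 1 clause boundary (Ø).
It functions as the subject of "vanished", so the gap sits immediately after word 5 ("assumed").
Base order: Emma had assumed which student had vanished before noon.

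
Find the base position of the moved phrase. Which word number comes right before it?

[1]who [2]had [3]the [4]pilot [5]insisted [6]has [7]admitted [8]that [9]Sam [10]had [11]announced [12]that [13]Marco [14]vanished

5

The displaced element is "who" (word 1).
It is linked across 1 clause boundary (Ø).
It functions as the subject of "admitted", so the gap sits immediately after word 5 ("insisted").
Base order: The pilot had insisted that who has admitted that Sam had announced that Marco vanished.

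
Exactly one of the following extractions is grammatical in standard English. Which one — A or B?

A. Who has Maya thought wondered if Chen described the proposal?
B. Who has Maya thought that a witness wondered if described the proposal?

In B, the wh-phrase is extracted from inside a wh-island (introduced by "if"), which blocks movement.
In A, the extraction path crosses only that-complement boundaries, which are transparent.
So A is grammatical.

A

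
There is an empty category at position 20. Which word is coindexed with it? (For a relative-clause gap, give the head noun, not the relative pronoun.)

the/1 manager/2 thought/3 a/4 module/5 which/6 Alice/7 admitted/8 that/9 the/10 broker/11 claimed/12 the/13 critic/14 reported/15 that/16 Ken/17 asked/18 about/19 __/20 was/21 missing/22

The gap at 20 is the prepositional object of "asked", inside a relative clause.
The relative pronoun is "which" (word 6); it is bound by the head noun immediately before it.
Its filler is the head noun "module", at word 5.

5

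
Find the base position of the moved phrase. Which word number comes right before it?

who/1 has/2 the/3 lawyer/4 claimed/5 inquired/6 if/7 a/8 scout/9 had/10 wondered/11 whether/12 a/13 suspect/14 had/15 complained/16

The displaced element is "who" (word 1).
It is linked across 1 clause boundary (Ø).
It functions as the subject of "inquired", so the gap sits immediately after word 5 ("claimed").
Base order: The lawyer has claimed that who inquired if a scout had wondered whether a suspect had complained.

5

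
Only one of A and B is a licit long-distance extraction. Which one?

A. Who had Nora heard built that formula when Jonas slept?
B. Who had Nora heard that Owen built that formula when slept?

In B, the wh-phrase is extracted from inside an adjunct island (introduced by "when"), which blocks movement.
In A, the extraction path crosses only that-complement boundaries, which are transparent.
So A is grammatical.

A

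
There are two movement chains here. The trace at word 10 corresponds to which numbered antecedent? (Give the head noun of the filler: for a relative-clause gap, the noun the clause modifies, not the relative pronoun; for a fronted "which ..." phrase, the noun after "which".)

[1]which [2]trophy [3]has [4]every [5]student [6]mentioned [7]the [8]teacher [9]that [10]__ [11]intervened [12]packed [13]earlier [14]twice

8

The marked gap is inside the relative clause, the subject of "intervened".
Its filler is the head noun "teacher" (via "that"), at word 8.
(The other dependency links word 2 to a gap after word 12.)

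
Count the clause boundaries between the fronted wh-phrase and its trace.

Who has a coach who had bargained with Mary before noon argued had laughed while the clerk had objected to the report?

"who" is extracted from the subject of "laughed".
Boundaries crossed, outermost first: [Ø] — 1 in total.

1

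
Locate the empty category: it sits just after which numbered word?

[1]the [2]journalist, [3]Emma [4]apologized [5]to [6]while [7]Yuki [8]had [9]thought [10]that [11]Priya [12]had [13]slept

5

The displaced element is "the journalist" (word 2).
It functions as the object of the preposition "to" of "apologized", so the gap sits immediately after word 5 ("to").
Base order: Emma apologized to the journalist while Yuki had thought that Priya had slept.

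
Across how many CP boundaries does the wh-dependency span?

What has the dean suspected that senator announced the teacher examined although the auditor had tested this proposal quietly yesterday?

"what" is extracted from the object of "examined".
Boundaries crossed, outermost first: [Ø], [Ø] — 2 in total.

2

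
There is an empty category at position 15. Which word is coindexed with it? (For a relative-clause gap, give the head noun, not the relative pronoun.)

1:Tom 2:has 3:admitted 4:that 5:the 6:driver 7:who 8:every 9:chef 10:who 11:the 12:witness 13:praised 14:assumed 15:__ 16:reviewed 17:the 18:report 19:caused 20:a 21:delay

6

The gap at 15 is the subject of "reviewed", inside a relative clause.
The relative pronoun is "who" (word 7); it is bound by the head noun immediately before it.
Its filler is the head noun "driver", at word 6.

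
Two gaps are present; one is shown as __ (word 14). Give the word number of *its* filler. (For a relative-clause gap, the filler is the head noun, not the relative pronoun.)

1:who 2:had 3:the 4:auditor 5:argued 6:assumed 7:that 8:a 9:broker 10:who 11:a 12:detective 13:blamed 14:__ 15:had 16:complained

9

The marked gap is inside the relative clause, the direct object of "blamed".
Its filler is the head noun "broker" (via "who"), at word 9.
(The other dependency links word 1 to a gap after word 5.)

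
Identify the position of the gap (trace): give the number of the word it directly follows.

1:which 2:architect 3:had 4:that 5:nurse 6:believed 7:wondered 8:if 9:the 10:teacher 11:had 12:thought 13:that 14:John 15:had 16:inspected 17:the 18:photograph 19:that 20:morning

The displaced element is "which architect" (word 2).
It is linked across 1 clause boundary (Ø).
It functions as the subject of "wondered", so the gap sits immediately after word 6 ("believed").
Base order: That nurse had believed that which architect wondered if the teacher had thought that John had inspected the photograph that morning.

6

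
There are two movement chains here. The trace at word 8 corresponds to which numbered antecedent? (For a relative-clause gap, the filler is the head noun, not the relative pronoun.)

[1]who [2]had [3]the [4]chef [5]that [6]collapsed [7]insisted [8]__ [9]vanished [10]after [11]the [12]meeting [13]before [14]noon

The marked gap is the subject of "vanished".
Its filler is the fronted wh-phrase "who", at word 1.
(The other dependency links word 4 to a gap after word 5.)

1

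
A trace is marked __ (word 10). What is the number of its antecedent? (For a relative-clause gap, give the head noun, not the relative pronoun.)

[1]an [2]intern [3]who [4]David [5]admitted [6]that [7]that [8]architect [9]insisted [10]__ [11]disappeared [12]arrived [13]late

2

The gap at 10 is the subject of "disappeared", inside a relative clause.
The relative pronoun is "who" (word 3); it is bound by the head noun immediately before it.
Its filler is the head noun "intern", at word 2.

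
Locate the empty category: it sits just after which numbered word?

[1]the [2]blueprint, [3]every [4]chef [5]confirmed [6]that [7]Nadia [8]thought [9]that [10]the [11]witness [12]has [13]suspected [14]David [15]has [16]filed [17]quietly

16

The displaced element is "the blueprint" (word 2).
It is linked across 3 clause boundaries (that → that → Ø).
It functions as the direct object of "filed", so the gap sits immediately after word 16 ("filed").
Base order: Every chef confirmed that Nadia thought that the witness has suspected David has filed the blueprint quietly.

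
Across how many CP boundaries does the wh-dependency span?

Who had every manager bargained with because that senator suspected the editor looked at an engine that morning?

0

"who" originates inside the matrix clause — no clause boundary is crossed.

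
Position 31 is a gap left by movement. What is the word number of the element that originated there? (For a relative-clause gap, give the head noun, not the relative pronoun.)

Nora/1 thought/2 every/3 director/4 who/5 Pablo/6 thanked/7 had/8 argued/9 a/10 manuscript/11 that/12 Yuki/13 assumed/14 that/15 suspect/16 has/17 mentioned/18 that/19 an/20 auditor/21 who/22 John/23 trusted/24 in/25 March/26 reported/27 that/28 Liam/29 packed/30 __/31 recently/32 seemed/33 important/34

11

The gap at 31 is the object of "packed", inside a relative clause.
The relative pronoun is "that" (word 12); it is bound by the head noun immediately before it.
Its filler is the head noun "manuscript", at word 11.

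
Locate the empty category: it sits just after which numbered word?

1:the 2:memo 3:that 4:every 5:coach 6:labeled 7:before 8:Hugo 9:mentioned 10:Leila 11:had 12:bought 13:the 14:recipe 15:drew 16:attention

The displaced element is "the memo" (word 2).
It functions as the direct object of "labeled", so the gap sits immediately after word 6 ("labeled").
Base order: Every coach labeled the memo before Hugo mentioned Leila had bought the recipe.

6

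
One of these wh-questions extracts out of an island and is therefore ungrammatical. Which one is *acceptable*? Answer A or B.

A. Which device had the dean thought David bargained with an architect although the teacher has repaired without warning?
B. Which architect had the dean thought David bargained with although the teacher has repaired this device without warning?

B

In A, the wh-phrase is extracted from inside an adjunct island (introduced by "although"), which blocks movement.
In B, the extraction path crosses only that-complement boundaries, which are transparent.
So B is grammatical.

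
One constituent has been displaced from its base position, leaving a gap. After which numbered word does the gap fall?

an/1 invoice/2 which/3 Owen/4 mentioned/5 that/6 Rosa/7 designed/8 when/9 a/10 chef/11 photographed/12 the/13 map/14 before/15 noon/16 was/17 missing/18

The displaced element is "an invoice" (word 2).
It is linked across 1 clause boundary (that).
It functions as the direct object of "designed", so the gap sits immediately after word 8 ("designed").
Base order: Owen mentioned that Rosa designed an invoice when a chef photographed the map before noon.

8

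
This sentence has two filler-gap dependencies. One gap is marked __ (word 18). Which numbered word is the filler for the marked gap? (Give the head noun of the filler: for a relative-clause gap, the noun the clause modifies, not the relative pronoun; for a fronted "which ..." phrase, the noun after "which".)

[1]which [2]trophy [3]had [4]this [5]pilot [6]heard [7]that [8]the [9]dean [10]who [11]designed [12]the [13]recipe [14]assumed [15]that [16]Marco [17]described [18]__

2

The marked gap is the direct object of "described".
Its filler is the fronted wh-phrase "which trophy", at word 2.
(The other dependency links word 9 to a gap after word 10.)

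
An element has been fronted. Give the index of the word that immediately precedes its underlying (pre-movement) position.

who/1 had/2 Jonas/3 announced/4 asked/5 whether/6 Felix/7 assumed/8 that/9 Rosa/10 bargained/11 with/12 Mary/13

4

The displaced element is "who" (word 1).
It is linked across 1 clause boundary (Ø).
It functions as the subject of "asked", so the gap sits immediately after word 4 ("announced").
Base order: Jonas had announced that who asked whether Felix assumed that Rosa bargained with Mary.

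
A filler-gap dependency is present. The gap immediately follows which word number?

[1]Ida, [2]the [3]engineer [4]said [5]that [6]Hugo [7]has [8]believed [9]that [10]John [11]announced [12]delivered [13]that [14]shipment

11

The displaced element is "Ida" (word 1).
It is linked across 3 clause boundaries (that → that → Ø).
It functions as the subject of "delivered", so the gap sits immediately after word 11 ("announced").
Base order: The engineer said that Hugo has believed that John announced Ida delivered that shipment.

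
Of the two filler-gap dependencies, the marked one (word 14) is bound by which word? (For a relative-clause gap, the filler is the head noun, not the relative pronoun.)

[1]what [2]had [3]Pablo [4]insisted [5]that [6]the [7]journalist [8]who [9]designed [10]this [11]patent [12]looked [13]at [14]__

1

The marked gap is the object of the preposition "at" of "looked".
Its filler is the fronted wh-phrase "what", at word 1.
(The other dependency links word 7 to a gap after word 8.)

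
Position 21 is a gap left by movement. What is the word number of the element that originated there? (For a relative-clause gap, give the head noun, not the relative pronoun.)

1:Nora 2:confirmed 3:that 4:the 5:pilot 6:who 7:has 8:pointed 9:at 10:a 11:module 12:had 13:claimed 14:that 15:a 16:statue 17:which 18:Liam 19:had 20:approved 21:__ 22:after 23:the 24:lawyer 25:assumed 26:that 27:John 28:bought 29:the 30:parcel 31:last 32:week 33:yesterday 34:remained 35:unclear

The gap at 21 is the object of "approved", inside a relative clause.
The relative pronoun is "which" (word 17); it is bound by the head noun immediately before it.
Its filler is the head noun "statue", at word 16.

16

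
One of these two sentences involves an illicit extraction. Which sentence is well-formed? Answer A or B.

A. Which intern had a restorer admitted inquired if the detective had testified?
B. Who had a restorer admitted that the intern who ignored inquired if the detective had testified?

In B, the wh-phrase is extracted from inside a complex-NP island (relative clause) (introduced by "who"), which blocks movement.
In A, the extraction path crosses only that-complement boundaries, which are transparent.
So A is grammatical.

A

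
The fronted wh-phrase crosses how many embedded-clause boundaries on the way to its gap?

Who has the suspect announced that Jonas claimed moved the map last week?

2

"who" is extracted from the subject of "moved".
Boundaries crossed, outermost first: [that], [Ø] — 2 in total.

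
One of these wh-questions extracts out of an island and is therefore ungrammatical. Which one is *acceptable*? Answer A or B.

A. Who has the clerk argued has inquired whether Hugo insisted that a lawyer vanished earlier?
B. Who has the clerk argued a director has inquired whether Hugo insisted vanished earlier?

In B, the wh-phrase is extracted from inside a wh-island (introduced by "whether"), which blocks movement.
In A, the extraction path crosses only that-complement boundaries, which are transparent.
So A is grammatical.

A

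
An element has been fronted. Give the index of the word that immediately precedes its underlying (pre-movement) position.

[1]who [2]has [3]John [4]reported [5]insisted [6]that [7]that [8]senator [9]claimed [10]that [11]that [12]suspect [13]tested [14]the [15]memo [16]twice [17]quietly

The displaced element is "who" (word 1).
It is linked across 1 clause boundary (Ø).
It functions as the subject of "insisted", so the gap sits immediately after word 4 ("reported").
Base order: John has reported that who insisted that that senator claimed that that suspect tested the memo twice quietly.

4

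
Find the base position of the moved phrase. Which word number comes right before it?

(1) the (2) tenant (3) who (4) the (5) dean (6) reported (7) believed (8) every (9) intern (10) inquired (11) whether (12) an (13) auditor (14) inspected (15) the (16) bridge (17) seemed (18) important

6

The displaced element is "the tenant" (word 2).
It is linked across 1 clause boundary (Ø).
It functions as the subject of "believed", so the gap sits immediately after word 6 ("reported").
Base order: The dean reported the tenant believed every intern inquired whether an auditor inspected the bridge.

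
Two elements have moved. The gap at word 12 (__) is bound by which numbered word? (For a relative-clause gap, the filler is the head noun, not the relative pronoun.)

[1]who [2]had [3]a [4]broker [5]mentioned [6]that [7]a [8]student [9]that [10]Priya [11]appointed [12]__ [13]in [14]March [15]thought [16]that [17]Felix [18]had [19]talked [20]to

The marked gap is inside the relative clause, the direct object of "appointed".
Its filler is the head noun "student" (via "that"), at word 8.
(The other dependency links word 1 to a gap after word 20.)

8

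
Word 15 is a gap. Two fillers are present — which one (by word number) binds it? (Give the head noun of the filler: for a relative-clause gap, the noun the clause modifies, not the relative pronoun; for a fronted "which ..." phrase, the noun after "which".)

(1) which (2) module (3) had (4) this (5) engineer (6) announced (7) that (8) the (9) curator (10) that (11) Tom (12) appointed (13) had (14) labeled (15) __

The marked gap is the direct object of "labeled".
Its filler is the fronted wh-phrase "which module", at word 2.
(The other dependency links word 9 to a gap after word 12.)

2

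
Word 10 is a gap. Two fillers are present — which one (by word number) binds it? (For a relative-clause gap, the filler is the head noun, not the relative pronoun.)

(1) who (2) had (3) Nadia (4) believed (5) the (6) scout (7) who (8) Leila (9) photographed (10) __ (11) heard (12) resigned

The marked gap is inside the relative clause, the direct object of "photographed".
Its filler is the head noun "scout" (via "who"), at word 6.
(The other dependency links word 1 to a gap after word 11.)

6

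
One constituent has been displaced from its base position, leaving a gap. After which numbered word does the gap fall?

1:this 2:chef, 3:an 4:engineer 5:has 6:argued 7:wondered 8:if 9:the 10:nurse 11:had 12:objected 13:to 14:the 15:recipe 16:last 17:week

6

The displaced element is "this chef" (word 2).
It is linked across 1 clause boundary (Ø).
It functions as the subject of "wondered", so the gap sits immediately after word 6 ("argued").
Base order: An engineer has argued that this chef wondered if the nurse had objected to the recipe last week.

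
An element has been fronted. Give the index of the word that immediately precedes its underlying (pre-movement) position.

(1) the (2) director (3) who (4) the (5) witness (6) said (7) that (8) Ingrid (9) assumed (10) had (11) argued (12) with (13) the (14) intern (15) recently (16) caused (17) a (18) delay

9

The displaced element is "the director" (word 2).
It is linked across 2 clause boundaries (that → Ø).
It functions as the subject of "argued", so the gap sits immediately after word 9 ("assumed").
Base order: The witness said that Ingrid assumed that the director had argued with the intern recently.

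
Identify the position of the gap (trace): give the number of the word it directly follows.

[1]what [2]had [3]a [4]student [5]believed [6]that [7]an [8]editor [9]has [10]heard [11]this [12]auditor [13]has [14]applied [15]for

The displaced element is "what" (word 1).
It is linked across 2 clause boundaries (that → Ø).
It functions as the object of the preposition "for" of "applied", so the gap sits immediately after word 15 ("for").
Base order: A student had believed that an editor has heard this auditor has applied for what.

15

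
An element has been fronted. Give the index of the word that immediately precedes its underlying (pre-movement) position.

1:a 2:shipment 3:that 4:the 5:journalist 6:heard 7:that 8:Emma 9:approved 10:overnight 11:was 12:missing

The displaced element is "a shipment" (word 2).
It is linked across 1 clause boundary (that).
It functions as the direct object of "approved", so the gap sits immediately after word 9 ("approved").
Base order: The journalist heard that Emma approved a shipment overnight.

9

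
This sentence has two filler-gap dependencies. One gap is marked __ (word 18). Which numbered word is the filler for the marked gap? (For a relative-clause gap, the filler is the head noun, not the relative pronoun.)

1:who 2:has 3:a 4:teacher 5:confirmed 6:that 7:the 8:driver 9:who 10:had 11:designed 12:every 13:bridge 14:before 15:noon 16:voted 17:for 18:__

1

The marked gap is the object of the preposition "for" of "voted".
Its filler is the fronted wh-phrase "who", at word 1.
(The other dependency links word 8 to a gap after word 9.)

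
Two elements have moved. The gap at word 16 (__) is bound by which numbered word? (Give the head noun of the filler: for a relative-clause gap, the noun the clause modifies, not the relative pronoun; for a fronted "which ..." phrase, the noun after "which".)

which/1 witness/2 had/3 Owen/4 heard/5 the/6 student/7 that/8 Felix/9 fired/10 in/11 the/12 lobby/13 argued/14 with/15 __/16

The marked gap is the object of the preposition "with" of "argued".
Its filler is the fronted wh-phrase "which witness", at word 2.
(The other dependency links word 7 to a gap after word 10.)

2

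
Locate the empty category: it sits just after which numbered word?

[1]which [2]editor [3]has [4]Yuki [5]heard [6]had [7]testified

The displaced element is "which editor" (word 2).
It is linked across 1 clause boundary (Ø).
It functions as the subject of "testified", so the gap sits immediately after word 5 ("heard").
Base order: Yuki has heard that which editor had testified.

5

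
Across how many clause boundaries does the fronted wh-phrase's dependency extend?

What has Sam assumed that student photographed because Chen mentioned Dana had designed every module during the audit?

1

"what" is extracted from the object of "photographed".
Boundaries crossed, outermost first: [Ø] — 1 in total.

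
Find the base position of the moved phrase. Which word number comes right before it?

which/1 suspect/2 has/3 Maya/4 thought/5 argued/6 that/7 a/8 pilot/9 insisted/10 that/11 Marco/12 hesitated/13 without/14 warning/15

5

The displaced element is "which suspect" (word 2).
It is linked across 1 clause boundary (Ø).
It functions as the subject of "argued", so the gap sits immediately after word 5 ("thought").
Base order: Maya has thought that which suspect argued that a pilot insisted that Marco hesitated without warning.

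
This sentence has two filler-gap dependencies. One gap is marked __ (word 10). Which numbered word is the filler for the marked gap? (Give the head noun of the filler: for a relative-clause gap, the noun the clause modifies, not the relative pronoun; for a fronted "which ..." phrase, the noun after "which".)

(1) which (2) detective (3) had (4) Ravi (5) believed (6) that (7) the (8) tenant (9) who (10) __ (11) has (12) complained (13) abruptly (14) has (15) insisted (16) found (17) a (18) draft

8

The marked gap is inside the relative clause, the subject of "complained".
Its filler is the head noun "tenant" (via "who"), at word 8.
(The other dependency links word 2 to a gap after word 15.)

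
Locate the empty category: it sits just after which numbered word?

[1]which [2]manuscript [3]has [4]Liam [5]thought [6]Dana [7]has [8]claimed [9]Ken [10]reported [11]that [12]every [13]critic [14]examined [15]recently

14

The displaced element is "which manuscript" (word 2).
It is linked across 3 clause boundaries (Ø → Ø → that).
It functions as the direct object of "examined", so the gap sits immediately after word 14 ("examined").
Base order: Liam has thought Dana has claimed Ken reported that every critic examined which manuscript recently.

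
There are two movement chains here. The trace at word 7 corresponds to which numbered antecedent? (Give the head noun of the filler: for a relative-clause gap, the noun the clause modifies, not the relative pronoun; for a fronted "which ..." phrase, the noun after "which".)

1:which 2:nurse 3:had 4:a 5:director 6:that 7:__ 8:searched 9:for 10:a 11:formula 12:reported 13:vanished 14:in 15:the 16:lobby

5

The marked gap is inside the relative clause, the subject of "searched".
Its filler is the head noun "director" (via "that"), at word 5.
(The other dependency links word 2 to a gap after word 12.)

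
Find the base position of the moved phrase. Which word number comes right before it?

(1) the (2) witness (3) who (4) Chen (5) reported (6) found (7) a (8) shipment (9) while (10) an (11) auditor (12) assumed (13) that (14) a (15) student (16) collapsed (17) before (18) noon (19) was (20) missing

5

The displaced element is "the witness" (word 2).
It is linked across 1 clause boundary (Ø).
It functions as the subject of "found", so the gap sits immediately after word 5 ("reported").
Base order: Chen reported that the witness found a shipment while an auditor assumed that a student collapsed before noon.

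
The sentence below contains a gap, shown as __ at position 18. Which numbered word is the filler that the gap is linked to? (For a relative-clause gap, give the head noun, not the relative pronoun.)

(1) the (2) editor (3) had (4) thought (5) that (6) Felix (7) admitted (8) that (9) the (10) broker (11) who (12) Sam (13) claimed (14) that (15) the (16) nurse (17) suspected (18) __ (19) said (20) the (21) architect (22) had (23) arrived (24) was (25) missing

The gap at 18 is the subject of "said", inside a relative clause.
The relative pronoun is "who" (word 11); it is bound by the head noun immediately before it.
Its filler is the head noun "broker", at word 10.

10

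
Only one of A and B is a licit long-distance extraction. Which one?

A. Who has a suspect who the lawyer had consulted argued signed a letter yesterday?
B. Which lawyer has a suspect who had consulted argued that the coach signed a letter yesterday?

In B, the wh-phrase is extracted from inside a complex-NP island (relative clause) (introduced by "who"), which blocks movement.
In A, the extraction path crosses only that-complement boundaries, which are transparent.
So A is grammatical.

A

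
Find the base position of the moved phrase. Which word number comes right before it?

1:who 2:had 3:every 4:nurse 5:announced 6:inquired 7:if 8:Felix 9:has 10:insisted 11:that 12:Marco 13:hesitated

The displaced element is "who" (word 1).
It is linked across 1 clause boundary (Ø).
It functions as the subject of "inquired", so the gap sits immediately after word 5 ("announced").
Base order: Every nurse had announced who inquired if Felix has insisted that Marco hesitated.

5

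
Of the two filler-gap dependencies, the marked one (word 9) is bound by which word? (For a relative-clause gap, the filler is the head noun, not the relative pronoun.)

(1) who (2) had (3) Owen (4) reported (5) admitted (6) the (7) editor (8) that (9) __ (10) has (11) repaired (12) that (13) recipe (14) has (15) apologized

The marked gap is inside the relative clause, the subject of "repaired".
Its filler is the head noun "editor" (via "that"), at word 7.
(The other dependency links word 1 to a gap after word 4.)

7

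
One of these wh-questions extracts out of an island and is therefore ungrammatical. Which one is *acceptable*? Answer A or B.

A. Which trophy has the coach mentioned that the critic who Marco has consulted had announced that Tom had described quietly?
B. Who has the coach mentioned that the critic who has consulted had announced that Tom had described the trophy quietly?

In B, the wh-phrase is extracted from inside a complex-NP island (relative clause) (introduced by "who"), which blocks movement.
In A, the extraction path crosses only that-complement boundaries, which are transparent.
So A is grammatical.

A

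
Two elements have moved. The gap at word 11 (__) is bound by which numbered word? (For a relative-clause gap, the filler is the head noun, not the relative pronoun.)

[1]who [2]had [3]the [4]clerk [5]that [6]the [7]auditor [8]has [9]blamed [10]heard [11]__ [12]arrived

1

The marked gap is the subject of "arrived".
Its filler is the fronted wh-phrase "who", at word 1.
(The other dependency links word 4 to a gap after word 9.)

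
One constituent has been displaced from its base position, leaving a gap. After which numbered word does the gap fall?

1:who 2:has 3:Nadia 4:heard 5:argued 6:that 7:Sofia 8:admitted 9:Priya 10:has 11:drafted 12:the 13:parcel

The displaced element is "who" (word 1).
It is linked across 1 clause boundary (Ø).
It functions as the subject of "argued", so the gap sits immediately after word 4 ("heard").
Base order: Nadia has heard that who argued that Sofia admitted Priya has drafted the parcel.

4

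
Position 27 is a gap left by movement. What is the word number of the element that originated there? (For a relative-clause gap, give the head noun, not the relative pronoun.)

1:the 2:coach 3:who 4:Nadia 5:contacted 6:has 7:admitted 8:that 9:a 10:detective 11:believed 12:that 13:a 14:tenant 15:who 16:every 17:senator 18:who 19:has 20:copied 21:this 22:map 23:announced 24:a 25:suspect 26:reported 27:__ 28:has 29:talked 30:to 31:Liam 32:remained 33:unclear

14

The gap at 27 is the subject of "talked", inside a relative clause.
The relative pronoun is "who" (word 15); it is bound by the head noun immediately before it.
Its filler is the head noun "tenant", at word 14.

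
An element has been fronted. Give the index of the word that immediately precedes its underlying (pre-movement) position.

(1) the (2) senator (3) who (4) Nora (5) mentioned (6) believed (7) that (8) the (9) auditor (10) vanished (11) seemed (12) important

5

The displaced element is "the senator" (word 2).
It is linked across 1 clause boundary (Ø).
It functions as the subject of "believed", so the gap sits immediately after word 5 ("mentioned").
Base order: Nora mentioned the senator believed that the auditor vanished.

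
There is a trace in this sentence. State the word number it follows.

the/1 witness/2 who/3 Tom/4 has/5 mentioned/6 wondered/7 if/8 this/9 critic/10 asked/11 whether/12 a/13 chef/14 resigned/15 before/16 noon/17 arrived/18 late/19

6

The displaced element is "the witness" (word 2).
It is linked across 1 clause boundary (Ø).
It functions as the subject of "wondered", so the gap sits immediately after word 6 ("mentioned").
Base order: Tom has mentioned that the witness wondered if this critic asked whether a chef resigned before noon.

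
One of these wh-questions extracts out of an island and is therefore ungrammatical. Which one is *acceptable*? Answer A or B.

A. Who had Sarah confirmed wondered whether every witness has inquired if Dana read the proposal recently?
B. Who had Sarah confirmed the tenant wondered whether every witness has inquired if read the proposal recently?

In B, the wh-phrase is extracted from inside a wh-island (introduced by "whether"), which blocks movement.
In A, the extraction path crosses only that-complement boundaries, which are transparent.
So A is grammatical.

A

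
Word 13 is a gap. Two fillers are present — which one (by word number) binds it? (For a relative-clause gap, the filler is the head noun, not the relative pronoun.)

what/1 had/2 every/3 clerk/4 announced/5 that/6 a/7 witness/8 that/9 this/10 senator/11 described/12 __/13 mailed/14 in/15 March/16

The marked gap is inside the relative clause, the direct object of "described".
Its filler is the head noun "witness" (via "that"), at word 8.
(The other dependency links word 1 to a gap after word 14.)

8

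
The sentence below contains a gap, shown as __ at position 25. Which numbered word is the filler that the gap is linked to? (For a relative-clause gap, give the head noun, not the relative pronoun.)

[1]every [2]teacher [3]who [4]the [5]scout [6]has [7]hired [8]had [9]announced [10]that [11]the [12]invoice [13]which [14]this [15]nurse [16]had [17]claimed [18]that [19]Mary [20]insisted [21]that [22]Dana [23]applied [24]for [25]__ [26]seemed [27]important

12

The gap at 25 is the prepositional object of "applied", inside a relative clause.
The relative pronoun is "which" (word 13); it is bound by the head noun immediately before it.
Its filler is the head noun "invoice", at word 12.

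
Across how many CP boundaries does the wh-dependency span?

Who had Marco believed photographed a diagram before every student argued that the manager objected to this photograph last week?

1

"who" is extracted from the subject of "photographed".
Boundaries crossed, outermost first: [Ø] — 1 in total.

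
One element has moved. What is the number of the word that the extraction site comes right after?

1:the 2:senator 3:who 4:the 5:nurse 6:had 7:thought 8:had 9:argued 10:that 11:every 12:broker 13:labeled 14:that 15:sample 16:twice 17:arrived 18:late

The displaced element is "the senator" (word 2).
It is linked across 1 clause boundary (Ø).
It functions as the subject of "argued", so the gap sits immediately after word 7 ("thought").
Base order: The nurse had thought that the senator had argued that every broker labeled that sample twice.

7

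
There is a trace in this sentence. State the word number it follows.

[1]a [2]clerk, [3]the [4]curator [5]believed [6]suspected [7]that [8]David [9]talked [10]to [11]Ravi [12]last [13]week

5

The displaced element is "a clerk" (word 2).
It is linked across 1 clause boundary (Ø).
It functions as the subject of "suspected", so the gap sits immediately after word 5 ("believed").
Base order: The curator believed that a clerk suspected that David talked to Ravi last week.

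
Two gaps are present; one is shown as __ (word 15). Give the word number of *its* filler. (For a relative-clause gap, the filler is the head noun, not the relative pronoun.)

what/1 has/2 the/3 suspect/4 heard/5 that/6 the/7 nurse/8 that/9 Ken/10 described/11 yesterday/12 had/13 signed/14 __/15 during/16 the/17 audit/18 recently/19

The marked gap is the direct object of "signed".
Its filler is the fronted wh-phrase "what", at word 1.
(The other dependency links word 8 to a gap after word 11.)

1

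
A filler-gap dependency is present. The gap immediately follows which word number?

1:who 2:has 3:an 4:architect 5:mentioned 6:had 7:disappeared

The displaced element is "who" (word 1).
It is linked across 1 clause boundary (Ø).
It functions as the subject of "disappeared", so the gap sits immediately after word 5 ("mentioned").
Base order: An architect has mentioned that who had disappeared.

5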